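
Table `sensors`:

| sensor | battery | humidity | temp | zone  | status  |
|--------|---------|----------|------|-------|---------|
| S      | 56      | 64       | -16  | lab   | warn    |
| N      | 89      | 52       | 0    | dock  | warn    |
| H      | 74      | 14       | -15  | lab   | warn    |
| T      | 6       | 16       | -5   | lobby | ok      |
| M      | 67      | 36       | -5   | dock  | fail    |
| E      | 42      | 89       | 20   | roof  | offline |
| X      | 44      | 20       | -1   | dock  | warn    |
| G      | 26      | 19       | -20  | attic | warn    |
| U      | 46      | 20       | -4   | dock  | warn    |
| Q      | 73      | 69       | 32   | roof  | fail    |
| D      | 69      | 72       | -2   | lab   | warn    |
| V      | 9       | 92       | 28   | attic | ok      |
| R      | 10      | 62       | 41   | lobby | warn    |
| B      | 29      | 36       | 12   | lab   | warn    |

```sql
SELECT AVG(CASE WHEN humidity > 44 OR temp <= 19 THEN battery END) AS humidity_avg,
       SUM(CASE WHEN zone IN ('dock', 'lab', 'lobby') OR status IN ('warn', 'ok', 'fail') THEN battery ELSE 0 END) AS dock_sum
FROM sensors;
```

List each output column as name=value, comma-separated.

[humidity_avg: humidity > 44 OR temp <= 19]
sensor=S: ✓ → 56
sensor=N: ✓ → 89
sensor=H: ✓ → 74
sensor=T: ✓ → 6
sensor=M: ✓ → 67
sensor=E: ✓ → 42
sensor=X: ✓ → 44
sensor=G: ✓ → 26
sensor=U: ✓ → 46
sensor=Q: ✓ → 73
sensor=D: ✓ → 69
sensor=V: ✓ → 9
sensor=R: ✓ → 10
sensor=B: ✓ → 29
humidity_avg = (56 + 89 + 74 + 6 + 67 + 42 + 44 + 26 + 46 + 73 + 69 + 9 + 10 + 29) / 14 = 45.7142857143
—
[dock_sum: zone IN ('dock', 'lab', 'lobby') OR status IN ('warn', 'ok', 'fail')]
sensor=S: ✓ → 56
sensor=N: ✓ → 89
sensor=H: ✓ → 74
sensor=T: ✓ → 6
sensor=M: ✓ → 67
sensor=E: ✗
sensor=X: ✓ → 44
sensor=G: ✓ → 26
sensor=U: ✓ → 46
sensor=Q: ✓ → 73
sensor=D: ✓ → 69
sensor=V: ✓ → 9
sensor=R: ✓ → 10
sensor=B: ✓ → 29
dock_sum = 56 + 89 + 74 + 6 + 67 + 44 + 26 + 46 + 73 + 69 + 9 + 10 + 29 = 598

humidity_avg=45.7142857143, dock_sum=598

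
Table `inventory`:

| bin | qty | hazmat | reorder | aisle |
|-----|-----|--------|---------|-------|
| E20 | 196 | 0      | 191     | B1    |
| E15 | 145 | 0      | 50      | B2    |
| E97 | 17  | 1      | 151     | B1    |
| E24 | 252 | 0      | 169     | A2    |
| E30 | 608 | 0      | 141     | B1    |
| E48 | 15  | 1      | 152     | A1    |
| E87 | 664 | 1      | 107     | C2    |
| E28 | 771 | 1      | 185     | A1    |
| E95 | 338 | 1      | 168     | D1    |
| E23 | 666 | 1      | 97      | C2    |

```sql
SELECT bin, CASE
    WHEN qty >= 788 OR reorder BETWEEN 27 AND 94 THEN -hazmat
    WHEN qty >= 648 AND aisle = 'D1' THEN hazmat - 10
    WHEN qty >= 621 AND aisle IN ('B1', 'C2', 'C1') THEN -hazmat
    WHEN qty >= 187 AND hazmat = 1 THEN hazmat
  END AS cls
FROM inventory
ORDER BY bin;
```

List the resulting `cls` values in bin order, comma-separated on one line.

0, NULL, -1, NULL, 1, NULL, NULL, -1, 1, NULL

bin=E15: qty >= 788 OR reorder BETWEEN 27 AND 94 → 0
bin=E20: (no match → NULL) → NULL
bin=E23: qty >= 621 AND aisle IN ('B1', 'C2', 'C1') → -1
bin=E24: (no match → NULL) → NULL
bin=E28: qty >= 187 AND hazmat = 1 → 1
bin=E30: (no match → NULL) → NULL
bin=E48: (no match → NULL) → NULL
bin=E87: qty >= 621 AND aisle IN ('B1', 'C2', 'C1') → -1
bin=E95: qty >= 187 AND hazmat = 1 → 1
bin=E97: (no match → NULL) → NULL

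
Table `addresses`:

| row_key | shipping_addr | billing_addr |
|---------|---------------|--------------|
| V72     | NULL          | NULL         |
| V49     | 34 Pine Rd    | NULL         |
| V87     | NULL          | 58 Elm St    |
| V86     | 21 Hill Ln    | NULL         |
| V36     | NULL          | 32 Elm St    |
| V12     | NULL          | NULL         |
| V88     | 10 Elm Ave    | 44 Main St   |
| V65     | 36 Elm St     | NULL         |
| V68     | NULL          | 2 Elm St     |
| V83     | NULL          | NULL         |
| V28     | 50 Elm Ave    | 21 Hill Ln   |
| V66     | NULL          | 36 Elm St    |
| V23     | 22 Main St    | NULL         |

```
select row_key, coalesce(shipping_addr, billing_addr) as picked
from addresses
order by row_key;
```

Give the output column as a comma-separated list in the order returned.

NULL, 22 Main St, 50 Elm Ave, 32 Elm St, 34 Pine Rd, 36 Elm St, 36 Elm St, 2 Elm St, NULL, NULL, 21 Hill Ln, 58 Elm St, 10 Elm Ave

row_key=V12: shipping_addr=NULL, billing_addr=NULL (all NULL) → NULL
row_key=V23: shipping_addr=22 Main St → 22 Main St
row_key=V28: shipping_addr=50 Elm Ave → 50 Elm Ave
row_key=V36: shipping_addr=NULL, billing_addr=32 Elm St → 32 Elm St
row_key=V49: shipping_addr=34 Pine Rd → 34 Pine Rd
row_key=V65: shipping_addr=36 Elm St → 36 Elm St
row_key=V66: shipping_addr=NULL, billing_addr=36 Elm St → 36 Elm St
row_key=V68: shipping_addr=NULL, billing_addr=2 Elm St → 2 Elm St
row_key=V72: shipping_addr=NULL, billing_addr=NULL (all NULL) → NULL
row_key=V83: shipping_addr=NULL, billing_addr=NULL (all NULL) → NULL
row_key=V86: shipping_addr=21 Hill Ln → 21 Hill Ln
row_key=V87: shipping_addr=NULL, billing_addr=58 Elm St → 58 Elm St
row_key=V88: shipping_addr=10 Elm Ave → 10 Elm Ave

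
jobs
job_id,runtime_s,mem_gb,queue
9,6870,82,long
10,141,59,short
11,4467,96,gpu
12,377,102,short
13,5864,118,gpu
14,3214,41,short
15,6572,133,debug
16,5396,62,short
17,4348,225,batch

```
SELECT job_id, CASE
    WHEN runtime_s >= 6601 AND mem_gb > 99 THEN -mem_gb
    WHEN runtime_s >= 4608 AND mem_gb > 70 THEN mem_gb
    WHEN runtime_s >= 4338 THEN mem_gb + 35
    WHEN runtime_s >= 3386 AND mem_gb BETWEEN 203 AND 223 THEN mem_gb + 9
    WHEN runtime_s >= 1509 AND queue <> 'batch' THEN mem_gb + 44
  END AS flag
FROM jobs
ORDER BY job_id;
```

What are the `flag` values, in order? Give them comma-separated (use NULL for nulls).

job_id=9: runtime_s >= 4608 AND mem_gb > 70 → 82
job_id=10: (no match → NULL) → NULL
job_id=11: runtime_s >= 4338 → 131
job_id=12: (no match → NULL) → NULL
job_id=13: runtime_s >= 4608 AND mem_gb > 70 → 118
job_id=14: runtime_s >= 1509 AND queue <> 'batch' → 85
job_id=15: runtime_s >= 4608 AND mem_gb > 70 → 133
job_id=16: runtime_s >= 4338 → 97
job_id=17: runtime_s >= 4338 → 260

82, NULL, 131, NULL, 118, 85, 133, 97, 260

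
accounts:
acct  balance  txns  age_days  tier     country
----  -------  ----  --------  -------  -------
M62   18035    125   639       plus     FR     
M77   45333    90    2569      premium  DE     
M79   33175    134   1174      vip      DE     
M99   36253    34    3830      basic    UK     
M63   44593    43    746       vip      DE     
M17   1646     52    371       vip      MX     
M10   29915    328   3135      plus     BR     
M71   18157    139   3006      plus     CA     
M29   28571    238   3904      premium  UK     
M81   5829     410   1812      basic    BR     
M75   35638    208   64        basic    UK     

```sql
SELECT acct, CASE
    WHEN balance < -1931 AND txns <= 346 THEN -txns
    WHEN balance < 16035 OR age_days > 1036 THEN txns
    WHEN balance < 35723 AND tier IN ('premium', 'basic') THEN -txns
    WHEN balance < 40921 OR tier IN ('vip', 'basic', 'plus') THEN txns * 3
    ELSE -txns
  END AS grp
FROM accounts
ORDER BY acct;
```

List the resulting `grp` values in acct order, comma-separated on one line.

328, 52, 238, 375, 129, 139, -208, 90, 134, 410, 34

acct=M10: balance < 16035 OR age_days > 1036 → 328
acct=M17: balance < 16035 OR age_days > 1036 → 52
acct=M29: balance < 16035 OR age_days > 1036 → 238
acct=M62: balance < 40921 OR tier IN ('vip', 'basic', 'plus') → 375
acct=M63: balance < 40921 OR tier IN ('vip', 'basic', 'plus') → 129
acct=M71: balance < 16035 OR age_days > 1036 → 139
acct=M75: balance < 35723 AND tier IN ('premium', 'basic') → -208
acct=M77: balance < 16035 OR age_days > 1036 → 90
acct=M79: balance < 16035 OR age_days > 1036 → 134
acct=M81: balance < 16035 OR age_days > 1036 → 410
acct=M99: balance < 16035 OR age_days > 1036 → 34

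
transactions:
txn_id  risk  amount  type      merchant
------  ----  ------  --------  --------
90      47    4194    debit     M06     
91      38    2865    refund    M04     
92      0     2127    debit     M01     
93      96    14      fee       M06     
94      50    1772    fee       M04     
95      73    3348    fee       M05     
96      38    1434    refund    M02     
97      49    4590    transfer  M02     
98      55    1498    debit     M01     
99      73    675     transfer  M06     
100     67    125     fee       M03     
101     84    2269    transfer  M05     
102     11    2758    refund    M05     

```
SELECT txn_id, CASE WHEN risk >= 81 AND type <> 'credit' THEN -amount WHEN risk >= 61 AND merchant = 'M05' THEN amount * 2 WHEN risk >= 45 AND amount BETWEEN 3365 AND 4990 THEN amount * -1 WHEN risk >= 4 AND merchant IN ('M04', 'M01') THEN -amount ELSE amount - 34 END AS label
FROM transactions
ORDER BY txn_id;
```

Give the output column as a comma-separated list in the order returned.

-4194, -2865, 2093, -14, -1772, 6696, 1400, -4590, -1498, 641, 91, -2269, 2724

txn_id=90: risk >= 45 AND amount BETWEEN 3365 AND 4990 → -4194
txn_id=91: risk >= 4 AND merchant IN ('M04', 'M01') → -2865
txn_id=92: ELSE → 2093
txn_id=93: risk >= 81 AND type <> 'credit' → -14
txn_id=94: risk >= 4 AND merchant IN ('M04', 'M01') → -1772
txn_id=95: risk >= 61 AND merchant = 'M05' → 6696
txn_id=96: ELSE → 1400
txn_id=97: risk >= 45 AND amount BETWEEN 3365 AND 4990 → -4590
txn_id=98: risk >= 4 AND merchant IN ('M04', 'M01') → -1498
txn_id=99: ELSE → 641
txn_id=100: ELSE → 91
txn_id=101: risk >= 81 AND type <> 'credit' → -2269
txn_id=102: ELSE → 2724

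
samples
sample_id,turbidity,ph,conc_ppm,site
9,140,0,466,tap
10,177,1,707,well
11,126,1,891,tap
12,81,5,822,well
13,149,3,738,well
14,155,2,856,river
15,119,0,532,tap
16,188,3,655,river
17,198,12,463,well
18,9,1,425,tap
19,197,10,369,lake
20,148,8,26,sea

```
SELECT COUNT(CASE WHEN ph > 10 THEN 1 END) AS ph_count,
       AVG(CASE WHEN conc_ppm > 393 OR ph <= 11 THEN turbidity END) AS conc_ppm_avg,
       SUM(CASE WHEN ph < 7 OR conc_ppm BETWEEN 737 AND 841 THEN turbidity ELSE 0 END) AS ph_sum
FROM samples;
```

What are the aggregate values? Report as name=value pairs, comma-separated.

ph_count=1, conc_ppm_avg=140.5833333333, ph_sum=1144

[ph_count: ph > 10]
sample_id=9: ✗
sample_id=10: ✗
sample_id=11: ✗
sample_id=12: ✗
sample_id=13: ✗
sample_id=14: ✗
sample_id=15: ✗
sample_id=16: ✗
sample_id=17: ✓ → 1
sample_id=18: ✗
sample_id=19: ✗
sample_id=20: ✗
ph_count = COUNT(1) = 1
—
[conc_ppm_avg: conc_ppm > 393 OR ph <= 11]
sample_id=9: ✓ → 140
sample_id=10: ✓ → 177
sample_id=11: ✓ → 126
sample_id=12: ✓ → 81
sample_id=13: ✓ → 149
sample_id=14: ✓ → 155
sample_id=15: ✓ → 119
sample_id=16: ✓ → 188
sample_id=17: ✓ → 198
sample_id=18: ✓ → 9
sample_id=19: ✓ → 197
sample_id=20: ✓ → 148
conc_ppm_avg = (140 + 177 + 126 + 81 + 149 + 155 + 119 + 188 + 198 + 9 + 197 + 148) / 12 = 140.5833333333
—
[ph_sum: ph < 7 OR conc_ppm BETWEEN 737 AND 841]
sample_id=9: ✓ → 140
sample_id=10: ✓ → 177
sample_id=11: ✓ → 126
sample_id=12: ✓ → 81
sample_id=13: ✓ → 149
sample_id=14: ✓ → 155
sample_id=15: ✓ → 119
sample_id=16: ✓ → 188
sample_id=17: ✗
sample_id=18: ✓ → 9
sample_id=19: ✗
sample_id=20: ✗
ph_sum = 140 + 177 + 126 + 81 + 149 + 155 + 119 + 188 + 9 = 1144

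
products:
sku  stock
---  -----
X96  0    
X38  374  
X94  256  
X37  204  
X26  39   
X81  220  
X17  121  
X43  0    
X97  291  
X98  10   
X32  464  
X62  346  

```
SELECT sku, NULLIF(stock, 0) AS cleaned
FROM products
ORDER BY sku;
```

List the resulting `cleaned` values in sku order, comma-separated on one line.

sku=X17: stock=121 vs 0: differ → 121
sku=X26: stock=39 vs 0: differ → 39
sku=X32: stock=464 vs 0: differ → 464
sku=X37: stock=204 vs 0: differ → 204
sku=X38: stock=374 vs 0: differ → 374
sku=X43: stock=0 vs 0: equal → NULL
sku=X62: stock=346 vs 0: differ → 346
sku=X81: stock=220 vs 0: differ → 220
sku=X94: stock=256 vs 0: differ → 256
sku=X96: stock=0 vs 0: equal → NULL
sku=X97: stock=291 vs 0: differ → 291
sku=X98: stock=10 vs 0: differ → 10

121, 39, 464, 204, 374, NULL, 346, 220, 256, NULL, 291, 10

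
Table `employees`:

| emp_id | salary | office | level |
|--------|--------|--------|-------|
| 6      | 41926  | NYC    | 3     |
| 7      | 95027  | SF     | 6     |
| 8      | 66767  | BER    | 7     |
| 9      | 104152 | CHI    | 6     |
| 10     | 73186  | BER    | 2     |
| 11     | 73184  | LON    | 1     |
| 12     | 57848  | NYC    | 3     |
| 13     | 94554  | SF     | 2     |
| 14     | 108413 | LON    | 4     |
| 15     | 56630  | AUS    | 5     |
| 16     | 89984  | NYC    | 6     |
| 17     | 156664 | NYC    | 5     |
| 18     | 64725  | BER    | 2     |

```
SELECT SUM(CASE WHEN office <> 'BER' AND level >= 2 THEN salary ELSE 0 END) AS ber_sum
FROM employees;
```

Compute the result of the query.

emp_id=6: ✓ → 41926
emp_id=7: ✓ → 95027
emp_id=8: ✗
emp_id=9: ✓ → 104152
emp_id=10: ✗
emp_id=11: ✗
emp_id=12: ✓ → 57848
emp_id=13: ✓ → 94554
emp_id=14: ✓ → 108413
emp_id=15: ✓ → 56630
emp_id=16: ✓ → 89984
emp_id=17: ✓ → 156664
emp_id=18: ✗
ber_sum = 41926 + 95027 + 104152 + 57848 + 94554 + 108413 + 56630 + 89984 + 156664 = 805198

805198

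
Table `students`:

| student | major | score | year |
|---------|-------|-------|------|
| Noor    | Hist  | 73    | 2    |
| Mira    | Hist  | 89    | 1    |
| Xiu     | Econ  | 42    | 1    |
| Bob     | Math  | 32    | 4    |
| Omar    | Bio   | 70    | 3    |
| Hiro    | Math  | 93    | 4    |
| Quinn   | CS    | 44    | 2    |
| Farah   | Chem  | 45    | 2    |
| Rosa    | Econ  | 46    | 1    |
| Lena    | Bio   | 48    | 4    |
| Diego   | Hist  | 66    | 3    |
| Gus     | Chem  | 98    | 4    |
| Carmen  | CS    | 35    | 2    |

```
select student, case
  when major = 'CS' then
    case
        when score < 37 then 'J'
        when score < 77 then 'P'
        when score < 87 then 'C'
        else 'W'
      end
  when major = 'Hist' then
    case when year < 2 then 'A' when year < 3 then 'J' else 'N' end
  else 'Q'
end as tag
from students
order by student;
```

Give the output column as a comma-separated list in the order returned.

Q, J, N, Q, Q, Q, Q, A, J, Q, P, Q, Q

student=Bob: major='Math' → outer ELSE → Q
student=Carmen: major='CS' → inner[score < 37] → J
student=Diego: major='Hist' → inner[ELSE] → N
student=Farah: major='Chem' → outer ELSE → Q
student=Gus: major='Chem' → outer ELSE → Q
student=Hiro: major='Math' → outer ELSE → Q
student=Lena: major='Bio' → outer ELSE → Q
student=Mira: major='Hist' → inner[year < 2] → A
student=Noor: major='Hist' → inner[year < 3] → J
student=Omar: major='Bio' → outer ELSE → Q
student=Quinn: major='CS' → inner[score < 77] → P
student=Rosa: major='Econ' → outer ELSE → Q
student=Xiu: major='Econ' → outer ELSE → Q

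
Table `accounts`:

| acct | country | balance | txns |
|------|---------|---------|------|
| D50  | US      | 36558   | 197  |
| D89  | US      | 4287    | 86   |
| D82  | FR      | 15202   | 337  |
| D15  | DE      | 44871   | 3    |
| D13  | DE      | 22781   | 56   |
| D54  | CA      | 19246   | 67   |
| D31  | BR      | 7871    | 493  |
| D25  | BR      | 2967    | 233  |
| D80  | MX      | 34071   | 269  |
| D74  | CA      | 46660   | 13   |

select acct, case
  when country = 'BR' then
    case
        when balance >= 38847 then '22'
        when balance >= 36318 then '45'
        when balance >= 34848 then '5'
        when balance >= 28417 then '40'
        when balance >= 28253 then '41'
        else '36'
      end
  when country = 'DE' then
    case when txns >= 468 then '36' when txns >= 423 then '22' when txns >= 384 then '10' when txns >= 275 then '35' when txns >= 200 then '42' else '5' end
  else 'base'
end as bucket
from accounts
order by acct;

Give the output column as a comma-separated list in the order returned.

5, 5, 36, 36, base, base, base, base, base, base

acct=D13: country='DE' → inner[ELSE] → 5
acct=D15: country='DE' → inner[ELSE] → 5
acct=D25: country='BR' → inner[ELSE] → 36
acct=D31: country='BR' → inner[ELSE] → 36
acct=D50: country='US' → outer ELSE → base
acct=D54: country='CA' → outer ELSE → base
acct=D74: country='CA' → outer ELSE → base
acct=D80: country='MX' → outer ELSE → base
acct=D82: country='FR' → outer ELSE → base
acct=D89: country='US' → outer ELSE → base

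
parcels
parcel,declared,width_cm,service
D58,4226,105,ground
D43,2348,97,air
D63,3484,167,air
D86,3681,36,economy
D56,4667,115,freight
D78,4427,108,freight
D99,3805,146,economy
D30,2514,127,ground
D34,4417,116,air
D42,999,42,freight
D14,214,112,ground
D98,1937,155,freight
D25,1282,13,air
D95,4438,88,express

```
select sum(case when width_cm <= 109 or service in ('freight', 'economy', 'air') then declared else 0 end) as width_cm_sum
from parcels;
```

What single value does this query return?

39711

parcel=D58: ✓ → 4226
parcel=D43: ✓ → 2348
parcel=D63: ✓ → 3484
parcel=D86: ✓ → 3681
parcel=D56: ✓ → 4667
parcel=D78: ✓ → 4427
parcel=D99: ✓ → 3805
parcel=D30: ✗
parcel=D34: ✓ → 4417
parcel=D42: ✓ → 999
parcel=D14: ✗
parcel=D98: ✓ → 1937
parcel=D25: ✓ → 1282
parcel=D95: ✓ → 4438
width_cm_sum = 4226 + 2348 + 3484 + 3681 + 4667 + 4427 + 3805 + 4417 + 999 + 1937 + 1282 + 4438 = 39711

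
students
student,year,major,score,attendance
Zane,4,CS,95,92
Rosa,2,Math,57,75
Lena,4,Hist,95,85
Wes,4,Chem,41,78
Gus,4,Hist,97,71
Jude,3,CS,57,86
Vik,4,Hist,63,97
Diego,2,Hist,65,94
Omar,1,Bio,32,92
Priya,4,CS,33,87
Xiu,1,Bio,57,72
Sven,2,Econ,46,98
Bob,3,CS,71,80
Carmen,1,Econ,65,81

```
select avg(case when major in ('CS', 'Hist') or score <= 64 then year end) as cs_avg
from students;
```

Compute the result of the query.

student=Zane: ✓ → 4
student=Rosa: ✓ → 2
student=Lena: ✓ → 4
student=Wes: ✓ → 4
student=Gus: ✓ → 4
student=Jude: ✓ → 3
student=Vik: ✓ → 4
student=Diego: ✓ → 2
student=Omar: ✓ → 1
student=Priya: ✓ → 4
student=Xiu: ✓ → 1
student=Sven: ✓ → 2
student=Bob: ✓ → 3
student=Carmen: ✗
cs_avg = (4 + 2 + 4 + 4 + 4 + 3 + 4 + 2 + 1 + 4 + 1 + 2 + 3) / 13 = 2.9230769231

2.9230769231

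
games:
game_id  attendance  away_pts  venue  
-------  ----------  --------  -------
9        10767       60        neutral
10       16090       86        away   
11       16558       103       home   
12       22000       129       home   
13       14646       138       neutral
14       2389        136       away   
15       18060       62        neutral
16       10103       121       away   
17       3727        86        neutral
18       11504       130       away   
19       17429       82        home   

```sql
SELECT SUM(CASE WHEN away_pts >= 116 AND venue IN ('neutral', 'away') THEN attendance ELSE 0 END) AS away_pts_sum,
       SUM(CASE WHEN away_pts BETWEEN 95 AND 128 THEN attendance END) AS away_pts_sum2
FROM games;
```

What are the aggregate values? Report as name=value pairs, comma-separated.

away_pts_sum=38642, away_pts_sum2=26661

[away_pts_sum: away_pts >= 116 AND venue IN ('neutral', 'away')]
game_id=9: ✗
game_id=10: ✗
game_id=11: ✗
game_id=12: ✗
game_id=13: ✓ → 14646
game_id=14: ✓ → 2389
game_id=15: ✗
game_id=16: ✓ → 10103
game_id=17: ✗
game_id=18: ✓ → 11504
game_id=19: ✗
away_pts_sum = 14646 + 2389 + 10103 + 11504 = 38642
—
[away_pts_sum2: away_pts BETWEEN 95 AND 128]
game_id=9: ✗
game_id=10: ✗
game_id=11: ✓ → 16558
game_id=12: ✗
game_id=13: ✗
game_id=14: ✗
game_id=15: ✗
game_id=16: ✓ → 10103
game_id=17: ✗
game_id=18: ✗
game_id=19: ✗
away_pts_sum2 = 16558 + 10103 = 26661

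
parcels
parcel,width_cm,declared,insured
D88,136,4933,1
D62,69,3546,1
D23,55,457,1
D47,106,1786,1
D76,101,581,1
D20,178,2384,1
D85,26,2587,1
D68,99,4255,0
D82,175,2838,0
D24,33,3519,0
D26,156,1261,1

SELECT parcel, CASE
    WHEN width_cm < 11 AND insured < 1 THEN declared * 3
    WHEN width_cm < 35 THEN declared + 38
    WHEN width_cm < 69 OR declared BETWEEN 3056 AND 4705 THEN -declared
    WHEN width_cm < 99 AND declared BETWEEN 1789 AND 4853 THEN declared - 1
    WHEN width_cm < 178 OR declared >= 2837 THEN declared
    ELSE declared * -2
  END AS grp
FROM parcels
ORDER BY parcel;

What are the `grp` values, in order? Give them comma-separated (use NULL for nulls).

-4768, -457, 3557, 1261, 1786, -3546, -4255, 581, 2838, 2625, 4933

parcel=D20: ELSE → -4768
parcel=D23: width_cm < 69 OR declared BETWEEN 3056 AND 4705 → -457
parcel=D24: width_cm < 35 → 3557
parcel=D26: width_cm < 178 OR declared >= 2837 → 1261
parcel=D47: width_cm < 178 OR declared >= 2837 → 1786
parcel=D62: width_cm < 69 OR declared BETWEEN 3056 AND 4705 → -3546
parcel=D68: width_cm < 69 OR declared BETWEEN 3056 AND 4705 → -4255
parcel=D76: width_cm < 178 OR declared >= 2837 → 581
parcel=D82: width_cm < 178 OR declared >= 2837 → 2838
parcel=D85: width_cm < 35 → 2625
parcel=D88: width_cm < 178 OR declared >= 2837 → 4933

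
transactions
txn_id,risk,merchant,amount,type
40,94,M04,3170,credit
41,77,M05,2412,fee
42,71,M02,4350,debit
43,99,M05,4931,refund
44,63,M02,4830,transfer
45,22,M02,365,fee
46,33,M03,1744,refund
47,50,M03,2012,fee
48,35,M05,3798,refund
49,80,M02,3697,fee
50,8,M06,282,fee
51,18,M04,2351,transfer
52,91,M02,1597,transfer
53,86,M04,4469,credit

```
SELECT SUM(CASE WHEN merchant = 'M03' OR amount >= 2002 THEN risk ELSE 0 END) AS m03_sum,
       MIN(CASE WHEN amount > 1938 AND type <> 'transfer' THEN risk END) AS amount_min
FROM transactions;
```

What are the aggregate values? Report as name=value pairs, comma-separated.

[m03_sum: merchant = 'M03' OR amount >= 2002]
txn_id=40: ✓ → 94
txn_id=41: ✓ → 77
txn_id=42: ✓ → 71
txn_id=43: ✓ → 99
txn_id=44: ✓ → 63
txn_id=45: ✗
txn_id=46: ✓ → 33
txn_id=47: ✓ → 50
txn_id=48: ✓ → 35
txn_id=49: ✓ → 80
txn_id=50: ✗
txn_id=51: ✓ → 18
txn_id=52: ✗
txn_id=53: ✓ → 86
m03_sum = 94 + 77 + 71 + 99 + 63 + 33 + 50 + 35 + 80 + 18 + 86 = 706
—
[amount_min: amount > 1938 AND type <> 'transfer']
txn_id=40: ✓ → 94
txn_id=41: ✓ → 77
txn_id=42: ✓ → 71
txn_id=43: ✓ → 99
txn_id=44: ✗
txn_id=45: ✗
txn_id=46: ✗
txn_id=47: ✓ → 50
txn_id=48: ✓ → 35
txn_id=49: ✓ → 80
txn_id=50: ✗
txn_id=51: ✗
txn_id=52: ✗
txn_id=53: ✓ → 86
amount_min = MIN(94, 77, 71, 99, 50, 35, 80, 86) = 35

m03_sum=706, amount_min=35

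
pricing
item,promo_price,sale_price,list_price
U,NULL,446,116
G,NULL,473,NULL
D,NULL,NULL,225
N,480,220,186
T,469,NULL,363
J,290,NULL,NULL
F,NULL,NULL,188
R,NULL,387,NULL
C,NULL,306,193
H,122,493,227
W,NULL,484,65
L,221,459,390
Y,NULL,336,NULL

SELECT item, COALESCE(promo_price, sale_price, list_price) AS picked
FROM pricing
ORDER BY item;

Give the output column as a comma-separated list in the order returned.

306, 225, 188, 473, 122, 290, 221, 480, 387, 469, 446, 484, 336

item=C: promo_price=NULL, sale_price=306 → 306
item=D: promo_price=NULL, sale_price=NULL, list_price=225 → 225
item=F: promo_price=NULL, sale_price=NULL, list_price=188 → 188
item=G: promo_price=NULL, sale_price=473 → 473
item=H: promo_price=122 → 122
item=J: promo_price=290 → 290
item=L: promo_price=221 → 221
item=N: promo_price=480 → 480
item=R: promo_price=NULL, sale_price=387 → 387
item=T: promo_price=469 → 469
item=U: promo_price=NULL, sale_price=446 → 446
item=W: promo_price=NULL, sale_price=484 → 484
item=Y: promo_price=NULL, sale_price=336 → 336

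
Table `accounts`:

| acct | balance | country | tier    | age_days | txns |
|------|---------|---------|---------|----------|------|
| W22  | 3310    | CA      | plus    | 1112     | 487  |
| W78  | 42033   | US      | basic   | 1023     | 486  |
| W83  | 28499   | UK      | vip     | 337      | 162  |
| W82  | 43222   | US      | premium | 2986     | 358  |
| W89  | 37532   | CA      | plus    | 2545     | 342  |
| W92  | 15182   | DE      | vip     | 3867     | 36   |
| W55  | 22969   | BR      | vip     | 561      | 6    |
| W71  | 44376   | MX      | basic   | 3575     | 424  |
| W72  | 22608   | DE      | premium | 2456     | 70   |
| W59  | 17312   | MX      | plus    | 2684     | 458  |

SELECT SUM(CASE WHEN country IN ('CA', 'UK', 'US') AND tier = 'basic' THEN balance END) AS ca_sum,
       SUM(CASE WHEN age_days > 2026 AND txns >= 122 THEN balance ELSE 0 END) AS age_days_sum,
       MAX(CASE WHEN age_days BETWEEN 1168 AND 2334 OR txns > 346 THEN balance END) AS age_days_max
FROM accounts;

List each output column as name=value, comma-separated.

ca_sum=42033, age_days_sum=142442, age_days_max=44376

[ca_sum: country IN ('CA', 'UK', 'US') AND tier = 'basic']
acct=W22: ✗
acct=W78: ✓ → 42033
acct=W83: ✗
acct=W82: ✗
acct=W89: ✗
acct=W92: ✗
acct=W55: ✗
acct=W71: ✗
acct=W72: ✗
acct=W59: ✗
ca_sum = 42033
—
[age_days_sum: age_days > 2026 AND txns >= 122]
acct=W22: ✗
acct=W78: ✗
acct=W83: ✗
acct=W82: ✓ → 43222
acct=W89: ✓ → 37532
acct=W92: ✗
acct=W55: ✗
acct=W71: ✓ → 44376
acct=W72: ✗
acct=W59: ✓ → 17312
age_days_sum = 43222 + 37532 + 44376 + 17312 = 142442
—
[age_days_max: age_days BETWEEN 1168 AND 2334 OR txns > 346]
acct=W22: ✓ → 3310
acct=W78: ✓ → 42033
acct=W83: ✗
acct=W82: ✓ → 43222
acct=W89: ✗
acct=W92: ✗
acct=W55: ✗
acct=W71: ✓ → 44376
acct=W72: ✗
acct=W59: ✓ → 17312
age_days_max = MAX(3310, 42033, 43222, 44376, 17312) = 44376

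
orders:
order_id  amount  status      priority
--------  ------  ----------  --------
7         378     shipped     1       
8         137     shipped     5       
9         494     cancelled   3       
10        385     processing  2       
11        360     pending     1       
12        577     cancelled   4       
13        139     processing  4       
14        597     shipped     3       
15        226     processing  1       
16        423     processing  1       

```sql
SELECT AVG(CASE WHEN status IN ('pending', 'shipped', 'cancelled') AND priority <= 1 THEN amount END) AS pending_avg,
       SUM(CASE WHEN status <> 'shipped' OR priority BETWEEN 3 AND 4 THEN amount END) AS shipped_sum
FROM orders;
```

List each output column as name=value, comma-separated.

[pending_avg: status IN ('pending', 'shipped', 'cancelled') AND priority <= 1]
order_id=7: ✓ → 378
order_id=8: ✗
order_id=9: ✗
order_id=10: ✗
order_id=11: ✓ → 360
order_id=12: ✗
order_id=13: ✗
order_id=14: ✗
order_id=15: ✗
order_id=16: ✗
pending_avg = (378 + 360) / 2 = 369
—
[shipped_sum: status <> 'shipped' OR priority BETWEEN 3 AND 4]
order_id=7: ✗
order_id=8: ✗
order_id=9: ✓ → 494
order_id=10: ✓ → 385
order_id=11: ✓ → 360
order_id=12: ✓ → 577
order_id=13: ✓ → 139
order_id=14: ✓ → 597
order_id=15: ✓ → 226
order_id=16: ✓ → 423
shipped_sum = 494 + 385 + 360 + 577 + 139 + 597 + 226 + 423 = 3201

pending_avg=369, shipped_sum=3201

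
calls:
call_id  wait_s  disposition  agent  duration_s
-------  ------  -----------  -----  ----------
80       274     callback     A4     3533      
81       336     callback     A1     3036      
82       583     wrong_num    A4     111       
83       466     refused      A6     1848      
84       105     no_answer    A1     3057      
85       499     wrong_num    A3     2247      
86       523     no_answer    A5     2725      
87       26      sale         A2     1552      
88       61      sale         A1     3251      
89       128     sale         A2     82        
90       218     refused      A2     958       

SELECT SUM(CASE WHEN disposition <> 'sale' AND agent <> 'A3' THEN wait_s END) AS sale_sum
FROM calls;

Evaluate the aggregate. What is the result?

call_id=80: ✓ → 274
call_id=81: ✓ → 336
call_id=82: ✓ → 583
call_id=83: ✓ → 466
call_id=84: ✓ → 105
call_id=85: ✗
call_id=86: ✓ → 523
call_id=87: ✗
call_id=88: ✗
call_id=89: ✗
call_id=90: ✓ → 218
sale_sum = 274 + 336 + 583 + 466 + 105 + 523 + 218 = 2505

2505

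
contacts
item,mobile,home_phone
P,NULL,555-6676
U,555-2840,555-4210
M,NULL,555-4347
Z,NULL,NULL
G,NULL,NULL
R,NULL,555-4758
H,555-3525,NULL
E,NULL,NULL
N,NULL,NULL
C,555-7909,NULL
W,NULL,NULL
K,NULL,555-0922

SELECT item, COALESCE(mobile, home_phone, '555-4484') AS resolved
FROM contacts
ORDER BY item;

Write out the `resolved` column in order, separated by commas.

item=C: mobile=555-7909 → 555-7909
item=E: mobile=NULL, home_phone=NULL, → literal 555-4484 → 555-4484
item=G: mobile=NULL, home_phone=NULL, → literal 555-4484 → 555-4484
item=H: mobile=555-3525 → 555-3525
item=K: mobile=NULL, home_phone=555-0922 → 555-0922
item=M: mobile=NULL, home_phone=555-4347 → 555-4347
item=N: mobile=NULL, home_phone=NULL, → literal 555-4484 → 555-4484
item=P: mobile=NULL, home_phone=555-6676 → 555-6676
item=R: mobile=NULL, home_phone=555-4758 → 555-4758
item=U: mobile=555-2840 → 555-2840
item=W: mobile=NULL, home_phone=NULL, → literal 555-4484 → 555-4484
item=Z: mobile=NULL, home_phone=NULL, → literal 555-4484 → 555-4484

555-7909, 555-4484, 555-4484, 555-3525, 555-0922, 555-4347, 555-4484, 555-6676, 555-4758, 555-2840, 555-4484, 555-4484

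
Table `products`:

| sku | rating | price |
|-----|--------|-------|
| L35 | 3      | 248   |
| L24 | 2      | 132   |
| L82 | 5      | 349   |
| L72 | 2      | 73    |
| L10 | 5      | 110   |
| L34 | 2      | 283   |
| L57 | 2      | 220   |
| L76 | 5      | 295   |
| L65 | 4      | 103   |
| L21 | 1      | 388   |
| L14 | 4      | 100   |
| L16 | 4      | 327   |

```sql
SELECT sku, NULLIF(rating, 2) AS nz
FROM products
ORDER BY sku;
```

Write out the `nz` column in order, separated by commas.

sku=L10: rating=5 vs 2: differ → 5
sku=L14: rating=4 vs 2: differ → 4
sku=L16: rating=4 vs 2: differ → 4
sku=L21: rating=1 vs 2: differ → 1
sku=L24: rating=2 vs 2: equal → NULL
sku=L34: rating=2 vs 2: equal → NULL
sku=L35: rating=3 vs 2: differ → 3
sku=L57: rating=2 vs 2: equal → NULL
sku=L65: rating=4 vs 2: differ → 4
sku=L72: rating=2 vs 2: equal → NULL
sku=L76: rating=5 vs 2: differ → 5
sku=L82: rating=5 vs 2: differ → 5

5, 4, 4, 1, NULL, NULL, 3, NULL, 4, NULL, 5, 5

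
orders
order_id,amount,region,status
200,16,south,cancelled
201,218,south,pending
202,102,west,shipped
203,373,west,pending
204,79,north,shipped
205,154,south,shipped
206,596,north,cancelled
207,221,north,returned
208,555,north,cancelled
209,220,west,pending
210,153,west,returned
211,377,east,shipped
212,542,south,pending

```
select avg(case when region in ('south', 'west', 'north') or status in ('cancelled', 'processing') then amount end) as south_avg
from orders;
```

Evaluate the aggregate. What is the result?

269.0833333333

order_id=200: ✓ → 16
order_id=201: ✓ → 218
order_id=202: ✓ → 102
order_id=203: ✓ → 373
order_id=204: ✓ → 79
order_id=205: ✓ → 154
order_id=206: ✓ → 596
order_id=207: ✓ → 221
order_id=208: ✓ → 555
order_id=209: ✓ → 220
order_id=210: ✓ → 153
order_id=211: ✗
order_id=212: ✓ → 542
south_avg = (16 + 218 + 102 + 373 + 79 + 154 + 596 + 221 + 555 + 220 + 153 + 542) / 12 = 269.0833333333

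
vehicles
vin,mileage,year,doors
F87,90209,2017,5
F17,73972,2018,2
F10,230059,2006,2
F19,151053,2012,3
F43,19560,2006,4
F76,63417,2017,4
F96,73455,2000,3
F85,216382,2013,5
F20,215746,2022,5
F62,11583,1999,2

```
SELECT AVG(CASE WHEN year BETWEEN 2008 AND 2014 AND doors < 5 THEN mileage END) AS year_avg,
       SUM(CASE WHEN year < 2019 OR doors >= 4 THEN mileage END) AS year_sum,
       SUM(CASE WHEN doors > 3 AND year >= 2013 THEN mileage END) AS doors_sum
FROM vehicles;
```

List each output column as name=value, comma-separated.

year_avg=151053, year_sum=1145436, doors_sum=585754

[year_avg: year BETWEEN 2008 AND 2014 AND doors < 5]
vin=F87: ✗
vin=F17: ✗
vin=F10: ✗
vin=F19: ✓ → 151053
vin=F43: ✗
vin=F76: ✗
vin=F96: ✗
vin=F85: ✗
vin=F20: ✗
vin=F62: ✗
year_avg = 151053
—
[year_sum: year < 2019 OR doors >= 4]
vin=F87: ✓ → 90209
vin=F17: ✓ → 73972
vin=F10: ✓ → 230059
vin=F19: ✓ → 151053
vin=F43: ✓ → 19560
vin=F76: ✓ → 63417
vin=F96: ✓ → 73455
vin=F85: ✓ → 216382
vin=F20: ✓ → 215746
vin=F62: ✓ → 11583
year_sum = 90209 + 73972 + 230059 + 151053 + 19560 + 63417 + 73455 + 216382 + 215746 + 11583 = 1145436
—
[doors_sum: doors > 3 AND year >= 2013]
vin=F87: ✓ → 90209
vin=F17: ✗
vin=F10: ✗
vin=F19: ✗
vin=F43: ✗
vin=F76: ✓ → 63417
vin=F96: ✗
vin=F85: ✓ → 216382
vin=F20: ✓ → 215746
vin=F62: ✗
doors_sum = 90209 + 63417 + 216382 + 215746 = 585754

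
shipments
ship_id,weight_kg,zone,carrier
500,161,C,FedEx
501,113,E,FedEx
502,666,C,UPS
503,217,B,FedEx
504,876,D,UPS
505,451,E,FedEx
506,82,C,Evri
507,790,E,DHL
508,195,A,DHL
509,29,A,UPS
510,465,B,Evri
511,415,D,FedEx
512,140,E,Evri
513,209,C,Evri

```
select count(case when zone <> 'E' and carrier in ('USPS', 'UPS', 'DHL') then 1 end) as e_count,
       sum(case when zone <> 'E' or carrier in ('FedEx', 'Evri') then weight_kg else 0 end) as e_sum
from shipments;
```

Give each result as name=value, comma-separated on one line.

e_count=4, e_sum=4019

[e_count: zone <> 'E' and carrier in ('USPS', 'UPS', 'DHL')]
ship_id=500: ✗
ship_id=501: ✗
ship_id=502: ✓ → 1
ship_id=503: ✗
ship_id=504: ✓ → 1
ship_id=505: ✗
ship_id=506: ✗
ship_id=507: ✗
ship_id=508: ✓ → 1
ship_id=509: ✓ → 1
ship_id=510: ✗
ship_id=511: ✗
ship_id=512: ✗
ship_id=513: ✗
e_count = COUNT(1, 1, 1, 1) = 4
—
[e_sum: zone <> 'E' or carrier in ('FedEx', 'Evri')]
ship_id=500: ✓ → 161
ship_id=501: ✓ → 113
ship_id=502: ✓ → 666
ship_id=503: ✓ → 217
ship_id=504: ✓ → 876
ship_id=505: ✓ → 451
ship_id=506: ✓ → 82
ship_id=507: ✗
ship_id=508: ✓ → 195
ship_id=509: ✓ → 29
ship_id=510: ✓ → 465
ship_id=511: ✓ → 415
ship_id=512: ✓ → 140
ship_id=513: ✓ → 209
e_sum = 161 + 113 + 666 + 217 + 876 + 451 + 82 + 195 + 29 + 465 + 415 + 140 + 209 = 4019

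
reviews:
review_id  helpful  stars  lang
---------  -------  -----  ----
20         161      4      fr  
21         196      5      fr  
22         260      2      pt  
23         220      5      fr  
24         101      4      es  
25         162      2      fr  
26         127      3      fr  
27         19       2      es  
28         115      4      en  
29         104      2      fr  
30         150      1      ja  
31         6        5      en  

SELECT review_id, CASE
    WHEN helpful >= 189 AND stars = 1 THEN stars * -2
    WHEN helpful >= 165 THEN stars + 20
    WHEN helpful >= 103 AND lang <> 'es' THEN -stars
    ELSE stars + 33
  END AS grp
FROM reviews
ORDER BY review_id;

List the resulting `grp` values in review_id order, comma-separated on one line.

-4, 25, 22, 25, 37, -2, -3, 35, -4, -2, -1, 38

review_id=20: helpful >= 103 AND lang <> 'es' → -4
review_id=21: helpful >= 165 → 25
review_id=22: helpful >= 165 → 22
review_id=23: helpful >= 165 → 25
review_id=24: ELSE → 37
review_id=25: helpful >= 103 AND lang <> 'es' → -2
review_id=26: helpful >= 103 AND lang <> 'es' → -3
review_id=27: ELSE → 35
review_id=28: helpful >= 103 AND lang <> 'es' → -4
review_id=29: helpful >= 103 AND lang <> 'es' → -2
review_id=30: helpful >= 103 AND lang <> 'es' → -1
review_id=31: ELSE → 38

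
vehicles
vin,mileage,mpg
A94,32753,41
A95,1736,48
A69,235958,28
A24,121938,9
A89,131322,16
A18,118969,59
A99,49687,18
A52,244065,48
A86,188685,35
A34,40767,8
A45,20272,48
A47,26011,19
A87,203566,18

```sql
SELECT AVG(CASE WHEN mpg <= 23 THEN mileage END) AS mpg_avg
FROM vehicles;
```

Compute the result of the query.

95548.5

vin=A94: ✗
vin=A95: ✗
vin=A69: ✗
vin=A24: ✓ → 121938
vin=A89: ✓ → 131322
vin=A18: ✗
vin=A99: ✓ → 49687
vin=A52: ✗
vin=A86: ✗
vin=A34: ✓ → 40767
vin=A45: ✗
vin=A47: ✓ → 26011
vin=A87: ✓ → 203566
mpg_avg = (121938 + 131322 + 49687 + 40767 + 26011 + 203566) / 6 = 95548.5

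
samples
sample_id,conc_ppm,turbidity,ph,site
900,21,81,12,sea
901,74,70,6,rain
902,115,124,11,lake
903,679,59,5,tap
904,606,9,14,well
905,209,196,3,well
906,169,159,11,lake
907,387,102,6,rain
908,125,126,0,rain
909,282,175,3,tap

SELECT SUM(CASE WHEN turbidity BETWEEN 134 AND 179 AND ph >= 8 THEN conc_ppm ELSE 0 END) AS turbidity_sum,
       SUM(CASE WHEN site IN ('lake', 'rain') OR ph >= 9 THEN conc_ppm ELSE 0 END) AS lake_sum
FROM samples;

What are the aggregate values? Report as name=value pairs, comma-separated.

turbidity_sum=169, lake_sum=1497

[turbidity_sum: turbidity BETWEEN 134 AND 179 AND ph >= 8]
sample_id=900: ✗
sample_id=901: ✗
sample_id=902: ✗
sample_id=903: ✗
sample_id=904: ✗
sample_id=905: ✗
sample_id=906: ✓ → 169
sample_id=907: ✗
sample_id=908: ✗
sample_id=909: ✗
turbidity_sum = 169
—
[lake_sum: site IN ('lake', 'rain') OR ph >= 9]
sample_id=900: ✓ → 21
sample_id=901: ✓ → 74
sample_id=902: ✓ → 115
sample_id=903: ✗
sample_id=904: ✓ → 606
sample_id=905: ✗
sample_id=906: ✓ → 169
sample_id=907: ✓ → 387
sample_id=908: ✓ → 125
sample_id=909: ✗
lake_sum = 21 + 74 + 115 + 606 + 169 + 387 + 125 = 1497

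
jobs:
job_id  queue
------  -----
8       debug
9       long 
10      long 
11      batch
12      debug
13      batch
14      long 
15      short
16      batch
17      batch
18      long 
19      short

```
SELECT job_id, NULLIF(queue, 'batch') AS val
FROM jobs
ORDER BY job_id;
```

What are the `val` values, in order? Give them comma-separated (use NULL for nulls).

debug, long, long, NULL, debug, NULL, long, short, NULL, NULL, long, short

job_id=8: queue=debug vs batch: differ → debug
job_id=9: queue=long vs batch: differ → long
job_id=10: queue=long vs batch: differ → long
job_id=11: queue=batch vs batch: equal → NULL
job_id=12: queue=debug vs batch: differ → debug
job_id=13: queue=batch vs batch: equal → NULL
job_id=14: queue=long vs batch: differ → long
job_id=15: queue=short vs batch: differ → short
job_id=16: queue=batch vs batch: equal → NULL
job_id=17: queue=batch vs batch: equal → NULL
job_id=18: queue=long vs batch: differ → long
job_id=19: queue=short vs batch: differ → short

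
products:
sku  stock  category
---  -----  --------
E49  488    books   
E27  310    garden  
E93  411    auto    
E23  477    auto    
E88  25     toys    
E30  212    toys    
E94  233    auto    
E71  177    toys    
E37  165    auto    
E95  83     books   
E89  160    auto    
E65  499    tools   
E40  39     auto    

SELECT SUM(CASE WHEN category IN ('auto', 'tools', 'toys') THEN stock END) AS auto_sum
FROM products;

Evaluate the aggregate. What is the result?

sku=E49: ✗
sku=E27: ✗
sku=E93: ✓ → 411
sku=E23: ✓ → 477
sku=E88: ✓ → 25
sku=E30: ✓ → 212
sku=E94: ✓ → 233
sku=E71: ✓ → 177
sku=E37: ✓ → 165
sku=E95: ✗
sku=E89: ✓ → 160
sku=E65: ✓ → 499
sku=E40: ✓ → 39
auto_sum = 411 + 477 + 25 + 212 + 233 + 177 + 165 + 160 + 499 + 39 = 2398

2398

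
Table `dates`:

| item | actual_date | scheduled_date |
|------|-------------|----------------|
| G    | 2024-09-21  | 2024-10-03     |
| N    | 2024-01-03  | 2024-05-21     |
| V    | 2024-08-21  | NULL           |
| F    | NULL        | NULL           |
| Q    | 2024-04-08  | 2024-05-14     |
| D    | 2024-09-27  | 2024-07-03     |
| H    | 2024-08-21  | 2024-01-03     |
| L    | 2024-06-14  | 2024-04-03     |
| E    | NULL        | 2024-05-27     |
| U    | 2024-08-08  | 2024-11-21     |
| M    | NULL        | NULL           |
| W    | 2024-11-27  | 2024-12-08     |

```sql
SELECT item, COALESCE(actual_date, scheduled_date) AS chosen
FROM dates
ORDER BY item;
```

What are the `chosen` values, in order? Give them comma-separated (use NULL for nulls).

item=D: actual_date=2024-09-27 → 2024-09-27
item=E: actual_date=NULL, scheduled_date=2024-05-27 → 2024-05-27
item=F: actual_date=NULL, scheduled_date=NULL (all NULL) → NULL
item=G: actual_date=2024-09-21 → 2024-09-21
item=H: actual_date=2024-08-21 → 2024-08-21
item=L: actual_date=2024-06-14 → 2024-06-14
item=M: actual_date=NULL, scheduled_date=NULL (all NULL) → NULL
item=N: actual_date=2024-01-03 → 2024-01-03
item=Q: actual_date=2024-04-08 → 2024-04-08
item=U: actual_date=2024-08-08 → 2024-08-08
item=V: actual_date=2024-08-21 → 2024-08-21
item=W: actual_date=2024-11-27 → 2024-11-27

2024-09-27, 2024-05-27, NULL, 2024-09-21, 2024-08-21, 2024-06-14, NULL, 2024-01-03, 2024-04-08, 2024-08-08, 2024-08-21, 2024-11-27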